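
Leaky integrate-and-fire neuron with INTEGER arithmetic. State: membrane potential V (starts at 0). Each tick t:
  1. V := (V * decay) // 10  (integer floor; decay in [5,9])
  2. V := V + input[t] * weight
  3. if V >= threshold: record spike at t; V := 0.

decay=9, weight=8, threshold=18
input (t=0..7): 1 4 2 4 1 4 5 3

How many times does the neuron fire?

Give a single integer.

Answer: 5

Derivation:
t=0: input=1 -> V=8
t=1: input=4 -> V=0 FIRE
t=2: input=2 -> V=16
t=3: input=4 -> V=0 FIRE
t=4: input=1 -> V=8
t=5: input=4 -> V=0 FIRE
t=6: input=5 -> V=0 FIRE
t=7: input=3 -> V=0 FIRE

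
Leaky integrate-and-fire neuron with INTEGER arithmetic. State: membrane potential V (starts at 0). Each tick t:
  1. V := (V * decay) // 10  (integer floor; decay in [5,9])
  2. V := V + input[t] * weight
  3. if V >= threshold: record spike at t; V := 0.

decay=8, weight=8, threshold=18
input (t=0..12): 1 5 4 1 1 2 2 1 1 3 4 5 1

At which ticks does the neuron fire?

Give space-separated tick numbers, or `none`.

Answer: 1 2 5 7 9 10 11

Derivation:
t=0: input=1 -> V=8
t=1: input=5 -> V=0 FIRE
t=2: input=4 -> V=0 FIRE
t=3: input=1 -> V=8
t=4: input=1 -> V=14
t=5: input=2 -> V=0 FIRE
t=6: input=2 -> V=16
t=7: input=1 -> V=0 FIRE
t=8: input=1 -> V=8
t=9: input=3 -> V=0 FIRE
t=10: input=4 -> V=0 FIRE
t=11: input=5 -> V=0 FIRE
t=12: input=1 -> V=8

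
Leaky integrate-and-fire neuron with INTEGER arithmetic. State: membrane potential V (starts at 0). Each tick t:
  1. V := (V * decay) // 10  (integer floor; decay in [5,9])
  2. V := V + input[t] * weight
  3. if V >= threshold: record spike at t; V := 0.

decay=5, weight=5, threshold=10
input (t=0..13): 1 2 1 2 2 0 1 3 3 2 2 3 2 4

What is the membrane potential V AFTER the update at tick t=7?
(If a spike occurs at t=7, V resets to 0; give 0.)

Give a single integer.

Answer: 0

Derivation:
t=0: input=1 -> V=5
t=1: input=2 -> V=0 FIRE
t=2: input=1 -> V=5
t=3: input=2 -> V=0 FIRE
t=4: input=2 -> V=0 FIRE
t=5: input=0 -> V=0
t=6: input=1 -> V=5
t=7: input=3 -> V=0 FIRE
t=8: input=3 -> V=0 FIRE
t=9: input=2 -> V=0 FIRE
t=10: input=2 -> V=0 FIRE
t=11: input=3 -> V=0 FIRE
t=12: input=2 -> V=0 FIRE
t=13: input=4 -> V=0 FIRE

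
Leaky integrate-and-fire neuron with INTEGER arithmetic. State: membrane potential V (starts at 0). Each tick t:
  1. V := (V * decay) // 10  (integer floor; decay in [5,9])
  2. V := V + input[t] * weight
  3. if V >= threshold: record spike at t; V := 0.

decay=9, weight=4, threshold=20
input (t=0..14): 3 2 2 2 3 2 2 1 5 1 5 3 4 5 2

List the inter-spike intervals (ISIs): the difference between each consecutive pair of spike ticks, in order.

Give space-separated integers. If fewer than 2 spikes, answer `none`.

t=0: input=3 -> V=12
t=1: input=2 -> V=18
t=2: input=2 -> V=0 FIRE
t=3: input=2 -> V=8
t=4: input=3 -> V=19
t=5: input=2 -> V=0 FIRE
t=6: input=2 -> V=8
t=7: input=1 -> V=11
t=8: input=5 -> V=0 FIRE
t=9: input=1 -> V=4
t=10: input=5 -> V=0 FIRE
t=11: input=3 -> V=12
t=12: input=4 -> V=0 FIRE
t=13: input=5 -> V=0 FIRE
t=14: input=2 -> V=8

Answer: 3 3 2 2 1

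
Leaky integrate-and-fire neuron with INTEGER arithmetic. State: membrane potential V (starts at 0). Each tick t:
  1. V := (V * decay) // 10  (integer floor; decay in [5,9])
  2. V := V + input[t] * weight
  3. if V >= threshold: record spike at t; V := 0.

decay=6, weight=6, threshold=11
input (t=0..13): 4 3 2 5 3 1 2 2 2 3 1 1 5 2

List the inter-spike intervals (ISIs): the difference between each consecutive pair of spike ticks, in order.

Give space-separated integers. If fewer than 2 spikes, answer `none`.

Answer: 1 1 1 1 2 1 1 1 3 1

Derivation:
t=0: input=4 -> V=0 FIRE
t=1: input=3 -> V=0 FIRE
t=2: input=2 -> V=0 FIRE
t=3: input=5 -> V=0 FIRE
t=4: input=3 -> V=0 FIRE
t=5: input=1 -> V=6
t=6: input=2 -> V=0 FIRE
t=7: input=2 -> V=0 FIRE
t=8: input=2 -> V=0 FIRE
t=9: input=3 -> V=0 FIRE
t=10: input=1 -> V=6
t=11: input=1 -> V=9
t=12: input=5 -> V=0 FIRE
t=13: input=2 -> V=0 FIRE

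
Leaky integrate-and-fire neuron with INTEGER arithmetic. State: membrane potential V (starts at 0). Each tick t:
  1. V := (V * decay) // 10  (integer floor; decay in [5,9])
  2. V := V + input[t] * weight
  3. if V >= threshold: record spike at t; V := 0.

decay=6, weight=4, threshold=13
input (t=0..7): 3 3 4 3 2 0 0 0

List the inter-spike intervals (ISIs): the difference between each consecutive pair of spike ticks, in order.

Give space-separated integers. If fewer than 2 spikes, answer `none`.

Answer: 1 2

Derivation:
t=0: input=3 -> V=12
t=1: input=3 -> V=0 FIRE
t=2: input=4 -> V=0 FIRE
t=3: input=3 -> V=12
t=4: input=2 -> V=0 FIRE
t=5: input=0 -> V=0
t=6: input=0 -> V=0
t=7: input=0 -> V=0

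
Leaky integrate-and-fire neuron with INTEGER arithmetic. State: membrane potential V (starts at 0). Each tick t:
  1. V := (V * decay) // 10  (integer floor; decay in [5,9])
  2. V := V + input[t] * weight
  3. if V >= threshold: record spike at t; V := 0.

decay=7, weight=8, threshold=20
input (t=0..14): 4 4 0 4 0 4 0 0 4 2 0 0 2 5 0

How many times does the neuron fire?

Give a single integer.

t=0: input=4 -> V=0 FIRE
t=1: input=4 -> V=0 FIRE
t=2: input=0 -> V=0
t=3: input=4 -> V=0 FIRE
t=4: input=0 -> V=0
t=5: input=4 -> V=0 FIRE
t=6: input=0 -> V=0
t=7: input=0 -> V=0
t=8: input=4 -> V=0 FIRE
t=9: input=2 -> V=16
t=10: input=0 -> V=11
t=11: input=0 -> V=7
t=12: input=2 -> V=0 FIRE
t=13: input=5 -> V=0 FIRE
t=14: input=0 -> V=0

Answer: 7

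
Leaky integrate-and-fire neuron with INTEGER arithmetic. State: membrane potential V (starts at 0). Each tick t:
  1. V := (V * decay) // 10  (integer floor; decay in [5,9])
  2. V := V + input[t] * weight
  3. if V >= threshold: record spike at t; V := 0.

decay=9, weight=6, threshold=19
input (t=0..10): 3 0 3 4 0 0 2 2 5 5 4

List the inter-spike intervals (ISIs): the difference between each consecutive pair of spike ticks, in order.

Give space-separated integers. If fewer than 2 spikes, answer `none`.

Answer: 1 4 1 1 1

Derivation:
t=0: input=3 -> V=18
t=1: input=0 -> V=16
t=2: input=3 -> V=0 FIRE
t=3: input=4 -> V=0 FIRE
t=4: input=0 -> V=0
t=5: input=0 -> V=0
t=6: input=2 -> V=12
t=7: input=2 -> V=0 FIRE
t=8: input=5 -> V=0 FIRE
t=9: input=5 -> V=0 FIRE
t=10: input=4 -> V=0 FIRE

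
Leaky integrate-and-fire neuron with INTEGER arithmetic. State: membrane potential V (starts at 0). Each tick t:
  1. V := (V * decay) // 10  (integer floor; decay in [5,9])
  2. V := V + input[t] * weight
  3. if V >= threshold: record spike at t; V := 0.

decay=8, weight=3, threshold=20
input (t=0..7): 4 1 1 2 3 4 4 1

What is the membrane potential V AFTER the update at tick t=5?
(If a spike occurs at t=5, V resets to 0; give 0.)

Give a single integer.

t=0: input=4 -> V=12
t=1: input=1 -> V=12
t=2: input=1 -> V=12
t=3: input=2 -> V=15
t=4: input=3 -> V=0 FIRE
t=5: input=4 -> V=12
t=6: input=4 -> V=0 FIRE
t=7: input=1 -> V=3

Answer: 12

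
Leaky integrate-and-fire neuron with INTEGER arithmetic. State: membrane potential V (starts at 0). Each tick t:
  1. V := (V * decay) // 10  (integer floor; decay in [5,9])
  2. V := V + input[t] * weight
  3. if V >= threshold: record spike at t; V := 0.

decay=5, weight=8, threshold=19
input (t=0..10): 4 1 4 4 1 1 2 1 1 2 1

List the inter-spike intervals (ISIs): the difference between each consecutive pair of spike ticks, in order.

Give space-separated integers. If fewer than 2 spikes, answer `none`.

Answer: 2 1 3 3

Derivation:
t=0: input=4 -> V=0 FIRE
t=1: input=1 -> V=8
t=2: input=4 -> V=0 FIRE
t=3: input=4 -> V=0 FIRE
t=4: input=1 -> V=8
t=5: input=1 -> V=12
t=6: input=2 -> V=0 FIRE
t=7: input=1 -> V=8
t=8: input=1 -> V=12
t=9: input=2 -> V=0 FIRE
t=10: input=1 -> V=8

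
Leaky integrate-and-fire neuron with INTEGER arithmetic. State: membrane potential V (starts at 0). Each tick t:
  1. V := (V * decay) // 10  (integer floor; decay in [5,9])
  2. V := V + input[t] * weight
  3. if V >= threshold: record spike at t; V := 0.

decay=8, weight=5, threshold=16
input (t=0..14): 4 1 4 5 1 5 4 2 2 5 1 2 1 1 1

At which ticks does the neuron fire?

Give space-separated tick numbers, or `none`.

Answer: 0 2 3 5 6 8 9 12

Derivation:
t=0: input=4 -> V=0 FIRE
t=1: input=1 -> V=5
t=2: input=4 -> V=0 FIRE
t=3: input=5 -> V=0 FIRE
t=4: input=1 -> V=5
t=5: input=5 -> V=0 FIRE
t=6: input=4 -> V=0 FIRE
t=7: input=2 -> V=10
t=8: input=2 -> V=0 FIRE
t=9: input=5 -> V=0 FIRE
t=10: input=1 -> V=5
t=11: input=2 -> V=14
t=12: input=1 -> V=0 FIRE
t=13: input=1 -> V=5
t=14: input=1 -> V=9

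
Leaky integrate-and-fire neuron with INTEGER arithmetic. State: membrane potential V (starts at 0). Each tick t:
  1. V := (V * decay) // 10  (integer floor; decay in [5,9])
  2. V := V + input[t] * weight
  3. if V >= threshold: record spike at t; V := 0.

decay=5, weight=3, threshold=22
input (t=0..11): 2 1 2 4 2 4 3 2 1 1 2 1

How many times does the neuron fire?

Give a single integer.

Answer: 0

Derivation:
t=0: input=2 -> V=6
t=1: input=1 -> V=6
t=2: input=2 -> V=9
t=3: input=4 -> V=16
t=4: input=2 -> V=14
t=5: input=4 -> V=19
t=6: input=3 -> V=18
t=7: input=2 -> V=15
t=8: input=1 -> V=10
t=9: input=1 -> V=8
t=10: input=2 -> V=10
t=11: input=1 -> V=8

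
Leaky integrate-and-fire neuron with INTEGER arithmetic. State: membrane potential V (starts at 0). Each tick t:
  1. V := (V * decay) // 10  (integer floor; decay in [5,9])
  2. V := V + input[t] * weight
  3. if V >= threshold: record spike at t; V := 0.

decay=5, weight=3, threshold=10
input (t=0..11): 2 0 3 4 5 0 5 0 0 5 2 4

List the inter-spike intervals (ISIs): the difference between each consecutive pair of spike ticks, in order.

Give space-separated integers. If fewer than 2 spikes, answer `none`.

Answer: 1 1 2 3 2

Derivation:
t=0: input=2 -> V=6
t=1: input=0 -> V=3
t=2: input=3 -> V=0 FIRE
t=3: input=4 -> V=0 FIRE
t=4: input=5 -> V=0 FIRE
t=5: input=0 -> V=0
t=6: input=5 -> V=0 FIRE
t=7: input=0 -> V=0
t=8: input=0 -> V=0
t=9: input=5 -> V=0 FIRE
t=10: input=2 -> V=6
t=11: input=4 -> V=0 FIRE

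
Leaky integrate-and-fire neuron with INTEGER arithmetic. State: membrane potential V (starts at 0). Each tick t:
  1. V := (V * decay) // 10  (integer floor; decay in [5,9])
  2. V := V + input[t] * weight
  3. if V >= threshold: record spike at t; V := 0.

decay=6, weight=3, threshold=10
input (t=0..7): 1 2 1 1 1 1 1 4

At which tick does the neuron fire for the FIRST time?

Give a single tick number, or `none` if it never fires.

Answer: 7

Derivation:
t=0: input=1 -> V=3
t=1: input=2 -> V=7
t=2: input=1 -> V=7
t=3: input=1 -> V=7
t=4: input=1 -> V=7
t=5: input=1 -> V=7
t=6: input=1 -> V=7
t=7: input=4 -> V=0 FIRE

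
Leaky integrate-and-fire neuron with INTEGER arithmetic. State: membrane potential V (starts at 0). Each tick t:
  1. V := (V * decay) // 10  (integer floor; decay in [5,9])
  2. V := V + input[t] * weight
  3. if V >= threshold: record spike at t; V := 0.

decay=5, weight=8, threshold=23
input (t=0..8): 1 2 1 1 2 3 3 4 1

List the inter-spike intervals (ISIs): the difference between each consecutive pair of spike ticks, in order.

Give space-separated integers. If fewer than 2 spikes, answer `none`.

t=0: input=1 -> V=8
t=1: input=2 -> V=20
t=2: input=1 -> V=18
t=3: input=1 -> V=17
t=4: input=2 -> V=0 FIRE
t=5: input=3 -> V=0 FIRE
t=6: input=3 -> V=0 FIRE
t=7: input=4 -> V=0 FIRE
t=8: input=1 -> V=8

Answer: 1 1 1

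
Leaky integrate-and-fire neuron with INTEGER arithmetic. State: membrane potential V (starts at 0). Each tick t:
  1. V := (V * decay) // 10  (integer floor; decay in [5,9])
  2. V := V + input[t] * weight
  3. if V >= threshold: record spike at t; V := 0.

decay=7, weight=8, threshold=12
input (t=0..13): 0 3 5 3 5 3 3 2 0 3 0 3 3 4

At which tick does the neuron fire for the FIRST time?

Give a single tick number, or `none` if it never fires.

Answer: 1

Derivation:
t=0: input=0 -> V=0
t=1: input=3 -> V=0 FIRE
t=2: input=5 -> V=0 FIRE
t=3: input=3 -> V=0 FIRE
t=4: input=5 -> V=0 FIRE
t=5: input=3 -> V=0 FIRE
t=6: input=3 -> V=0 FIRE
t=7: input=2 -> V=0 FIRE
t=8: input=0 -> V=0
t=9: input=3 -> V=0 FIRE
t=10: input=0 -> V=0
t=11: input=3 -> V=0 FIRE
t=12: input=3 -> V=0 FIRE
t=13: input=4 -> V=0 FIRE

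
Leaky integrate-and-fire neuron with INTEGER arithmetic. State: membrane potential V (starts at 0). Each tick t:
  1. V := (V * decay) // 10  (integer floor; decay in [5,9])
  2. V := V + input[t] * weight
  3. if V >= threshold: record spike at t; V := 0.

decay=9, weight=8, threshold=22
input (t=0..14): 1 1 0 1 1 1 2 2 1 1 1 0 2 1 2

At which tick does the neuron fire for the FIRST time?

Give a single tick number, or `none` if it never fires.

Answer: 4

Derivation:
t=0: input=1 -> V=8
t=1: input=1 -> V=15
t=2: input=0 -> V=13
t=3: input=1 -> V=19
t=4: input=1 -> V=0 FIRE
t=5: input=1 -> V=8
t=6: input=2 -> V=0 FIRE
t=7: input=2 -> V=16
t=8: input=1 -> V=0 FIRE
t=9: input=1 -> V=8
t=10: input=1 -> V=15
t=11: input=0 -> V=13
t=12: input=2 -> V=0 FIRE
t=13: input=1 -> V=8
t=14: input=2 -> V=0 FIRE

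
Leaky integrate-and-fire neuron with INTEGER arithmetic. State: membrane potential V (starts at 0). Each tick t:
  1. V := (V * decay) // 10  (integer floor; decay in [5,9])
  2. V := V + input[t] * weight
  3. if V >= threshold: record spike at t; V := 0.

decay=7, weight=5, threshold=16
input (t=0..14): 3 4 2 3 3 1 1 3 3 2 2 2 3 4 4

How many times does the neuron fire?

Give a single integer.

Answer: 7

Derivation:
t=0: input=3 -> V=15
t=1: input=4 -> V=0 FIRE
t=2: input=2 -> V=10
t=3: input=3 -> V=0 FIRE
t=4: input=3 -> V=15
t=5: input=1 -> V=15
t=6: input=1 -> V=15
t=7: input=3 -> V=0 FIRE
t=8: input=3 -> V=15
t=9: input=2 -> V=0 FIRE
t=10: input=2 -> V=10
t=11: input=2 -> V=0 FIRE
t=12: input=3 -> V=15
t=13: input=4 -> V=0 FIRE
t=14: input=4 -> V=0 FIRE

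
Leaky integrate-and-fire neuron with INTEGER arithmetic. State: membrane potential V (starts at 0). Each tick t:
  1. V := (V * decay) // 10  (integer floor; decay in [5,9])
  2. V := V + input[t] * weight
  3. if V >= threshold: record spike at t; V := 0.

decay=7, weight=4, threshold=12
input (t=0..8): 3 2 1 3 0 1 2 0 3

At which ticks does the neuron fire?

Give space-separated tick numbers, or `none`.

t=0: input=3 -> V=0 FIRE
t=1: input=2 -> V=8
t=2: input=1 -> V=9
t=3: input=3 -> V=0 FIRE
t=4: input=0 -> V=0
t=5: input=1 -> V=4
t=6: input=2 -> V=10
t=7: input=0 -> V=7
t=8: input=3 -> V=0 FIRE

Answer: 0 3 8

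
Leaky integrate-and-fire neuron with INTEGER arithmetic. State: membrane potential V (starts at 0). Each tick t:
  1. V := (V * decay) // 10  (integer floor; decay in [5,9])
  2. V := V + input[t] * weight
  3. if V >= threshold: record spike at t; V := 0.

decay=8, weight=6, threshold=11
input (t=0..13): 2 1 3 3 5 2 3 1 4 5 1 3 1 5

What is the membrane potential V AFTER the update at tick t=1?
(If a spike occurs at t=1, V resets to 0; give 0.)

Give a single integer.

Answer: 6

Derivation:
t=0: input=2 -> V=0 FIRE
t=1: input=1 -> V=6
t=2: input=3 -> V=0 FIRE
t=3: input=3 -> V=0 FIRE
t=4: input=5 -> V=0 FIRE
t=5: input=2 -> V=0 FIRE
t=6: input=3 -> V=0 FIRE
t=7: input=1 -> V=6
t=8: input=4 -> V=0 FIRE
t=9: input=5 -> V=0 FIRE
t=10: input=1 -> V=6
t=11: input=3 -> V=0 FIRE
t=12: input=1 -> V=6
t=13: input=5 -> V=0 FIRE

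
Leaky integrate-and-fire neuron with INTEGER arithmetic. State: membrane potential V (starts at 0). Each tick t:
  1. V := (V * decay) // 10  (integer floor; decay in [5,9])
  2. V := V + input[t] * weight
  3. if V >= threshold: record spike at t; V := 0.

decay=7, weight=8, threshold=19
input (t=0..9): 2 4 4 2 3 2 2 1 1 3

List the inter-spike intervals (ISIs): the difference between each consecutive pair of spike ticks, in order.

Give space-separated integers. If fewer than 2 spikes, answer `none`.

Answer: 1 2 2 3

Derivation:
t=0: input=2 -> V=16
t=1: input=4 -> V=0 FIRE
t=2: input=4 -> V=0 FIRE
t=3: input=2 -> V=16
t=4: input=3 -> V=0 FIRE
t=5: input=2 -> V=16
t=6: input=2 -> V=0 FIRE
t=7: input=1 -> V=8
t=8: input=1 -> V=13
t=9: input=3 -> V=0 FIRE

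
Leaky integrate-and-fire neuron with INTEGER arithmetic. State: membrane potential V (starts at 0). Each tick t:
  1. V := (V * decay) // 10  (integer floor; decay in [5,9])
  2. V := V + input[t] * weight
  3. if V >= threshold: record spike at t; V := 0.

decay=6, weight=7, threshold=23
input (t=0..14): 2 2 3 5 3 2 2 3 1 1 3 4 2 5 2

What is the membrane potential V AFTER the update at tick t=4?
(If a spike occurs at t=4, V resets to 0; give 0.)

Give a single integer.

Answer: 21

Derivation:
t=0: input=2 -> V=14
t=1: input=2 -> V=22
t=2: input=3 -> V=0 FIRE
t=3: input=5 -> V=0 FIRE
t=4: input=3 -> V=21
t=5: input=2 -> V=0 FIRE
t=6: input=2 -> V=14
t=7: input=3 -> V=0 FIRE
t=8: input=1 -> V=7
t=9: input=1 -> V=11
t=10: input=3 -> V=0 FIRE
t=11: input=4 -> V=0 FIRE
t=12: input=2 -> V=14
t=13: input=5 -> V=0 FIRE
t=14: input=2 -> V=14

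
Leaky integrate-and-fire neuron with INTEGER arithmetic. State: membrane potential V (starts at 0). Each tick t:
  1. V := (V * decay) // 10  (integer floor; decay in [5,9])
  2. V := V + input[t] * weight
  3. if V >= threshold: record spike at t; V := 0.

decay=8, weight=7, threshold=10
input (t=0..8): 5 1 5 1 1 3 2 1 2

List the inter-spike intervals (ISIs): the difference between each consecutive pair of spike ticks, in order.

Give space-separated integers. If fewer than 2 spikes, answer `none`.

t=0: input=5 -> V=0 FIRE
t=1: input=1 -> V=7
t=2: input=5 -> V=0 FIRE
t=3: input=1 -> V=7
t=4: input=1 -> V=0 FIRE
t=5: input=3 -> V=0 FIRE
t=6: input=2 -> V=0 FIRE
t=7: input=1 -> V=7
t=8: input=2 -> V=0 FIRE

Answer: 2 2 1 1 2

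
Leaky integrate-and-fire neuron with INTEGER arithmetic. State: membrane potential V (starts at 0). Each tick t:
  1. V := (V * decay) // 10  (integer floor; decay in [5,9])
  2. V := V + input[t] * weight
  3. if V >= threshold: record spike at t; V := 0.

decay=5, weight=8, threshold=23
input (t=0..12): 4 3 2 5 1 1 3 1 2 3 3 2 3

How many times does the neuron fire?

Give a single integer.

Answer: 7

Derivation:
t=0: input=4 -> V=0 FIRE
t=1: input=3 -> V=0 FIRE
t=2: input=2 -> V=16
t=3: input=5 -> V=0 FIRE
t=4: input=1 -> V=8
t=5: input=1 -> V=12
t=6: input=3 -> V=0 FIRE
t=7: input=1 -> V=8
t=8: input=2 -> V=20
t=9: input=3 -> V=0 FIRE
t=10: input=3 -> V=0 FIRE
t=11: input=2 -> V=16
t=12: input=3 -> V=0 FIRE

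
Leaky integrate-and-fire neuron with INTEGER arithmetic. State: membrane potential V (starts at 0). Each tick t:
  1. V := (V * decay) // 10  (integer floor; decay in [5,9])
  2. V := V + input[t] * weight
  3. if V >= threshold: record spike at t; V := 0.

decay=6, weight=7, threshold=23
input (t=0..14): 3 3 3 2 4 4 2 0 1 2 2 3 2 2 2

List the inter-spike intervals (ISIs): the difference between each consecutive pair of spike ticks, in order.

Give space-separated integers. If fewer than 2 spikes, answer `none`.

Answer: 2 1 1 5 2

Derivation:
t=0: input=3 -> V=21
t=1: input=3 -> V=0 FIRE
t=2: input=3 -> V=21
t=3: input=2 -> V=0 FIRE
t=4: input=4 -> V=0 FIRE
t=5: input=4 -> V=0 FIRE
t=6: input=2 -> V=14
t=7: input=0 -> V=8
t=8: input=1 -> V=11
t=9: input=2 -> V=20
t=10: input=2 -> V=0 FIRE
t=11: input=3 -> V=21
t=12: input=2 -> V=0 FIRE
t=13: input=2 -> V=14
t=14: input=2 -> V=22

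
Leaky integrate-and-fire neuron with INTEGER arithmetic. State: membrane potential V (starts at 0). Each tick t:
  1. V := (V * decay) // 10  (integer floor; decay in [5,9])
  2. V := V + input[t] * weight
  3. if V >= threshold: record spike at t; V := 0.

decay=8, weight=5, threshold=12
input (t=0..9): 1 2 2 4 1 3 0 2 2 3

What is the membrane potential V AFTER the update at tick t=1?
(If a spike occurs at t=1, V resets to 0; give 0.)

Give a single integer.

t=0: input=1 -> V=5
t=1: input=2 -> V=0 FIRE
t=2: input=2 -> V=10
t=3: input=4 -> V=0 FIRE
t=4: input=1 -> V=5
t=5: input=3 -> V=0 FIRE
t=6: input=0 -> V=0
t=7: input=2 -> V=10
t=8: input=2 -> V=0 FIRE
t=9: input=3 -> V=0 FIRE

Answer: 0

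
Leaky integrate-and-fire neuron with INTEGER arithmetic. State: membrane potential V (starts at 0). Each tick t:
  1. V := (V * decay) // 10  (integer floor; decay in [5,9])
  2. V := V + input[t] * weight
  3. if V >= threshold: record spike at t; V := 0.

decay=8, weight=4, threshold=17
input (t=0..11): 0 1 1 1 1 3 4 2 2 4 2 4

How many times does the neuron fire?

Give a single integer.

t=0: input=0 -> V=0
t=1: input=1 -> V=4
t=2: input=1 -> V=7
t=3: input=1 -> V=9
t=4: input=1 -> V=11
t=5: input=3 -> V=0 FIRE
t=6: input=4 -> V=16
t=7: input=2 -> V=0 FIRE
t=8: input=2 -> V=8
t=9: input=4 -> V=0 FIRE
t=10: input=2 -> V=8
t=11: input=4 -> V=0 FIRE

Answer: 4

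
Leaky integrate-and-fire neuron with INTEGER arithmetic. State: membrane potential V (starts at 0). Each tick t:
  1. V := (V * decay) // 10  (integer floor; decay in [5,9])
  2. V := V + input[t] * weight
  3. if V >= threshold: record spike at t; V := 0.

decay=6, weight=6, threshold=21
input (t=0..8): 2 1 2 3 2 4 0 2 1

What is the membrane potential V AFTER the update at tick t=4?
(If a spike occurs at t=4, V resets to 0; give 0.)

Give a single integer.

t=0: input=2 -> V=12
t=1: input=1 -> V=13
t=2: input=2 -> V=19
t=3: input=3 -> V=0 FIRE
t=4: input=2 -> V=12
t=5: input=4 -> V=0 FIRE
t=6: input=0 -> V=0
t=7: input=2 -> V=12
t=8: input=1 -> V=13

Answer: 12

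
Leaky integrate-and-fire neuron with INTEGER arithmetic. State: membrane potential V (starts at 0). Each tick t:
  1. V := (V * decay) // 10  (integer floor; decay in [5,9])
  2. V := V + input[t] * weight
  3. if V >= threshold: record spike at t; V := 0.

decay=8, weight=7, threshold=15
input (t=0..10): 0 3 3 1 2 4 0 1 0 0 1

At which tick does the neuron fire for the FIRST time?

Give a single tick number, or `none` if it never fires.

t=0: input=0 -> V=0
t=1: input=3 -> V=0 FIRE
t=2: input=3 -> V=0 FIRE
t=3: input=1 -> V=7
t=4: input=2 -> V=0 FIRE
t=5: input=4 -> V=0 FIRE
t=6: input=0 -> V=0
t=7: input=1 -> V=7
t=8: input=0 -> V=5
t=9: input=0 -> V=4
t=10: input=1 -> V=10

Answer: 1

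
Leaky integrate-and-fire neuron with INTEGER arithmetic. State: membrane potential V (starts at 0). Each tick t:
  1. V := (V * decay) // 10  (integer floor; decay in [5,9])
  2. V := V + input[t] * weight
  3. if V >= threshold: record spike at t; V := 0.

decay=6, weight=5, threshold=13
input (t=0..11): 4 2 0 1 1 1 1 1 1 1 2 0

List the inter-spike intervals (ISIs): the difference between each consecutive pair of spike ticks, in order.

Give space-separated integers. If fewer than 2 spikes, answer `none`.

Answer: 10

Derivation:
t=0: input=4 -> V=0 FIRE
t=1: input=2 -> V=10
t=2: input=0 -> V=6
t=3: input=1 -> V=8
t=4: input=1 -> V=9
t=5: input=1 -> V=10
t=6: input=1 -> V=11
t=7: input=1 -> V=11
t=8: input=1 -> V=11
t=9: input=1 -> V=11
t=10: input=2 -> V=0 FIRE
t=11: input=0 -> V=0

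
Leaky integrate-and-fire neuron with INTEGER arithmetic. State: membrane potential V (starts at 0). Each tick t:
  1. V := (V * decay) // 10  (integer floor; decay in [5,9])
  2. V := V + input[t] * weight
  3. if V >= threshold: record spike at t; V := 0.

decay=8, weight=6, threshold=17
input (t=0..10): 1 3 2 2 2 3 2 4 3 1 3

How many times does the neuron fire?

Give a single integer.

Answer: 6

Derivation:
t=0: input=1 -> V=6
t=1: input=3 -> V=0 FIRE
t=2: input=2 -> V=12
t=3: input=2 -> V=0 FIRE
t=4: input=2 -> V=12
t=5: input=3 -> V=0 FIRE
t=6: input=2 -> V=12
t=7: input=4 -> V=0 FIRE
t=8: input=3 -> V=0 FIRE
t=9: input=1 -> V=6
t=10: input=3 -> V=0 FIRE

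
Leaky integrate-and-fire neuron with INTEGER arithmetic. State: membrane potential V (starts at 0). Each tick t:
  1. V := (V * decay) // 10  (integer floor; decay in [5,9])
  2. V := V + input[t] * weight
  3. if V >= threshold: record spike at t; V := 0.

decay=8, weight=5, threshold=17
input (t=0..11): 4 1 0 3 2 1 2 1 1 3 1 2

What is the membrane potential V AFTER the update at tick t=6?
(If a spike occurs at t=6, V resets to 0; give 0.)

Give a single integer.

Answer: 0

Derivation:
t=0: input=4 -> V=0 FIRE
t=1: input=1 -> V=5
t=2: input=0 -> V=4
t=3: input=3 -> V=0 FIRE
t=4: input=2 -> V=10
t=5: input=1 -> V=13
t=6: input=2 -> V=0 FIRE
t=7: input=1 -> V=5
t=8: input=1 -> V=9
t=9: input=3 -> V=0 FIRE
t=10: input=1 -> V=5
t=11: input=2 -> V=14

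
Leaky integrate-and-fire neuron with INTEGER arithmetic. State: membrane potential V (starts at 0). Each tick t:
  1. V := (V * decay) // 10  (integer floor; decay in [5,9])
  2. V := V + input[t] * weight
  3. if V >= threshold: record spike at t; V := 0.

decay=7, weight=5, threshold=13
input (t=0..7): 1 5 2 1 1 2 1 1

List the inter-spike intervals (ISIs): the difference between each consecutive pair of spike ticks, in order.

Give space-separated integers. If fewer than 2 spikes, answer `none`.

Answer: 3 3

Derivation:
t=0: input=1 -> V=5
t=1: input=5 -> V=0 FIRE
t=2: input=2 -> V=10
t=3: input=1 -> V=12
t=4: input=1 -> V=0 FIRE
t=5: input=2 -> V=10
t=6: input=1 -> V=12
t=7: input=1 -> V=0 FIRE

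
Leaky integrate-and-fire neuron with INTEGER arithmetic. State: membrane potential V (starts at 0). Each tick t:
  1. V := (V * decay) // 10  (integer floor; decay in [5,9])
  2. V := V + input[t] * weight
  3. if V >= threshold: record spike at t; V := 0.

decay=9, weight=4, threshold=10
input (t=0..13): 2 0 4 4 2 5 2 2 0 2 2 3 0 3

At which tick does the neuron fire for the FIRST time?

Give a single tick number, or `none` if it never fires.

Answer: 2

Derivation:
t=0: input=2 -> V=8
t=1: input=0 -> V=7
t=2: input=4 -> V=0 FIRE
t=3: input=4 -> V=0 FIRE
t=4: input=2 -> V=8
t=5: input=5 -> V=0 FIRE
t=6: input=2 -> V=8
t=7: input=2 -> V=0 FIRE
t=8: input=0 -> V=0
t=9: input=2 -> V=8
t=10: input=2 -> V=0 FIRE
t=11: input=3 -> V=0 FIRE
t=12: input=0 -> V=0
t=13: input=3 -> V=0 FIRE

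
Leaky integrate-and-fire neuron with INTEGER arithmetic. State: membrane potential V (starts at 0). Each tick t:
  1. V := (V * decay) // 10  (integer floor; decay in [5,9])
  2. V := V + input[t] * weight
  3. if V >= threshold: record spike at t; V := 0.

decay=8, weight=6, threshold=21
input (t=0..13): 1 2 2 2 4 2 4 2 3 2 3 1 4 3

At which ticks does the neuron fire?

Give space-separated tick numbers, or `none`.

t=0: input=1 -> V=6
t=1: input=2 -> V=16
t=2: input=2 -> V=0 FIRE
t=3: input=2 -> V=12
t=4: input=4 -> V=0 FIRE
t=5: input=2 -> V=12
t=6: input=4 -> V=0 FIRE
t=7: input=2 -> V=12
t=8: input=3 -> V=0 FIRE
t=9: input=2 -> V=12
t=10: input=3 -> V=0 FIRE
t=11: input=1 -> V=6
t=12: input=4 -> V=0 FIRE
t=13: input=3 -> V=18

Answer: 2 4 6 8 10 12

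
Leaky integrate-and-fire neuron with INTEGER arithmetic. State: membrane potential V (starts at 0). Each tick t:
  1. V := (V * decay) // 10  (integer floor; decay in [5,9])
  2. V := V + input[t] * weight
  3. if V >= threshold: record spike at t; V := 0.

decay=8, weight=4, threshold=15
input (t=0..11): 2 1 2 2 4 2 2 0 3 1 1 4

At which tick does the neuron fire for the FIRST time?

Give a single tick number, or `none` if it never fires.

Answer: 2

Derivation:
t=0: input=2 -> V=8
t=1: input=1 -> V=10
t=2: input=2 -> V=0 FIRE
t=3: input=2 -> V=8
t=4: input=4 -> V=0 FIRE
t=5: input=2 -> V=8
t=6: input=2 -> V=14
t=7: input=0 -> V=11
t=8: input=3 -> V=0 FIRE
t=9: input=1 -> V=4
t=10: input=1 -> V=7
t=11: input=4 -> V=0 FIRE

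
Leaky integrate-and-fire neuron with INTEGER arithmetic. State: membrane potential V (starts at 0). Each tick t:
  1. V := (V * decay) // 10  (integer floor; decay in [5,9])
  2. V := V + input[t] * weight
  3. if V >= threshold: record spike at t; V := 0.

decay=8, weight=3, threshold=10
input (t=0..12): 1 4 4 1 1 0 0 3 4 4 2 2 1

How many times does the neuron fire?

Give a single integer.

t=0: input=1 -> V=3
t=1: input=4 -> V=0 FIRE
t=2: input=4 -> V=0 FIRE
t=3: input=1 -> V=3
t=4: input=1 -> V=5
t=5: input=0 -> V=4
t=6: input=0 -> V=3
t=7: input=3 -> V=0 FIRE
t=8: input=4 -> V=0 FIRE
t=9: input=4 -> V=0 FIRE
t=10: input=2 -> V=6
t=11: input=2 -> V=0 FIRE
t=12: input=1 -> V=3

Answer: 6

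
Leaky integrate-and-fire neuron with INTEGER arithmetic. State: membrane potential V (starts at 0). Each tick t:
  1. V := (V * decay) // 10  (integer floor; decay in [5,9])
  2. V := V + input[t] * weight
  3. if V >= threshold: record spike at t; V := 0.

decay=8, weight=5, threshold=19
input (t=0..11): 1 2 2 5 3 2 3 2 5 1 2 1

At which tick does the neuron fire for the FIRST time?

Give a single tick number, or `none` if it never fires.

Answer: 2

Derivation:
t=0: input=1 -> V=5
t=1: input=2 -> V=14
t=2: input=2 -> V=0 FIRE
t=3: input=5 -> V=0 FIRE
t=4: input=3 -> V=15
t=5: input=2 -> V=0 FIRE
t=6: input=3 -> V=15
t=7: input=2 -> V=0 FIRE
t=8: input=5 -> V=0 FIRE
t=9: input=1 -> V=5
t=10: input=2 -> V=14
t=11: input=1 -> V=16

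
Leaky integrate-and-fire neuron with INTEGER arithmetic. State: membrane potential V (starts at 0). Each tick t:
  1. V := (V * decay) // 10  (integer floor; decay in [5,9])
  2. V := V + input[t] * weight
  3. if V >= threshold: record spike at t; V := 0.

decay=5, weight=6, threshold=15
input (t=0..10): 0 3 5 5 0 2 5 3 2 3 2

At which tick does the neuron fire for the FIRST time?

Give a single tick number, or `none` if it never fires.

t=0: input=0 -> V=0
t=1: input=3 -> V=0 FIRE
t=2: input=5 -> V=0 FIRE
t=3: input=5 -> V=0 FIRE
t=4: input=0 -> V=0
t=5: input=2 -> V=12
t=6: input=5 -> V=0 FIRE
t=7: input=3 -> V=0 FIRE
t=8: input=2 -> V=12
t=9: input=3 -> V=0 FIRE
t=10: input=2 -> V=12

Answer: 1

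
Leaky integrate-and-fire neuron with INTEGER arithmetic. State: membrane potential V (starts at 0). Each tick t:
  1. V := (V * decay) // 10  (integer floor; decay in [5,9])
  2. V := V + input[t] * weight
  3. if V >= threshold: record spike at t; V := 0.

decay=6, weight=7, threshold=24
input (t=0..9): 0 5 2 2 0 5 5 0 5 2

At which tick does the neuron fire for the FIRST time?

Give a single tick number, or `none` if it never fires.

Answer: 1

Derivation:
t=0: input=0 -> V=0
t=1: input=5 -> V=0 FIRE
t=2: input=2 -> V=14
t=3: input=2 -> V=22
t=4: input=0 -> V=13
t=5: input=5 -> V=0 FIRE
t=6: input=5 -> V=0 FIRE
t=7: input=0 -> V=0
t=8: input=5 -> V=0 FIRE
t=9: input=2 -> V=14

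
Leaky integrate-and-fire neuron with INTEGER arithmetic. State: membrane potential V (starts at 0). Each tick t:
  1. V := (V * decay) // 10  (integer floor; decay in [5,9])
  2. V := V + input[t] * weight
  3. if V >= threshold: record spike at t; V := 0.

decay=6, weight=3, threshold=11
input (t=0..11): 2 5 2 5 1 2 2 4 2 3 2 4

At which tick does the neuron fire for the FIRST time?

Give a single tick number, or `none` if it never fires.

t=0: input=2 -> V=6
t=1: input=5 -> V=0 FIRE
t=2: input=2 -> V=6
t=3: input=5 -> V=0 FIRE
t=4: input=1 -> V=3
t=5: input=2 -> V=7
t=6: input=2 -> V=10
t=7: input=4 -> V=0 FIRE
t=8: input=2 -> V=6
t=9: input=3 -> V=0 FIRE
t=10: input=2 -> V=6
t=11: input=4 -> V=0 FIRE

Answer: 1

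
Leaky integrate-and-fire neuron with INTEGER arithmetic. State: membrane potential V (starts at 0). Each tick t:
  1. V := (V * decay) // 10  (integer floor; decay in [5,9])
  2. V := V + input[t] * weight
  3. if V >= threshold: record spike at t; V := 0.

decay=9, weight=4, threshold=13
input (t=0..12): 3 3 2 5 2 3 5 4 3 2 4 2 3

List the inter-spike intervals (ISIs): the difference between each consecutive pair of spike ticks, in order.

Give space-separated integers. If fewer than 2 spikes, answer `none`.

Answer: 2 2 1 1 2 1 2

Derivation:
t=0: input=3 -> V=12
t=1: input=3 -> V=0 FIRE
t=2: input=2 -> V=8
t=3: input=5 -> V=0 FIRE
t=4: input=2 -> V=8
t=5: input=3 -> V=0 FIRE
t=6: input=5 -> V=0 FIRE
t=7: input=4 -> V=0 FIRE
t=8: input=3 -> V=12
t=9: input=2 -> V=0 FIRE
t=10: input=4 -> V=0 FIRE
t=11: input=2 -> V=8
t=12: input=3 -> V=0 FIRE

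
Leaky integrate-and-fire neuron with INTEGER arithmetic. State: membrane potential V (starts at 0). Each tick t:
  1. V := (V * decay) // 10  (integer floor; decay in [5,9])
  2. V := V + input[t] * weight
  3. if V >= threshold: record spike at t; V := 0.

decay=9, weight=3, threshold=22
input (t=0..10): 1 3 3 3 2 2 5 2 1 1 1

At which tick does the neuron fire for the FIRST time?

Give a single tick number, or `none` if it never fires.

Answer: 3

Derivation:
t=0: input=1 -> V=3
t=1: input=3 -> V=11
t=2: input=3 -> V=18
t=3: input=3 -> V=0 FIRE
t=4: input=2 -> V=6
t=5: input=2 -> V=11
t=6: input=5 -> V=0 FIRE
t=7: input=2 -> V=6
t=8: input=1 -> V=8
t=9: input=1 -> V=10
t=10: input=1 -> V=12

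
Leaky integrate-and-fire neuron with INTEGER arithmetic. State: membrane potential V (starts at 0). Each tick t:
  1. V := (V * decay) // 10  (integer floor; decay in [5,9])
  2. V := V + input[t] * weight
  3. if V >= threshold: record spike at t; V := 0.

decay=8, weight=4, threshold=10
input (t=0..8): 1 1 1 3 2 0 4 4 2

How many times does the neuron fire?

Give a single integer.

t=0: input=1 -> V=4
t=1: input=1 -> V=7
t=2: input=1 -> V=9
t=3: input=3 -> V=0 FIRE
t=4: input=2 -> V=8
t=5: input=0 -> V=6
t=6: input=4 -> V=0 FIRE
t=7: input=4 -> V=0 FIRE
t=8: input=2 -> V=8

Answer: 3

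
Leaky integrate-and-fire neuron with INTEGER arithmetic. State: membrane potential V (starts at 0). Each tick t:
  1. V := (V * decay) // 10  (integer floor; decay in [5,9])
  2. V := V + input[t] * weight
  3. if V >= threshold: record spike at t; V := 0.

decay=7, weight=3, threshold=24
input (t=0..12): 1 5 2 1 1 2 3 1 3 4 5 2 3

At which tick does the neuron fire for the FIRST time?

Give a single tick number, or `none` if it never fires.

Answer: 9

Derivation:
t=0: input=1 -> V=3
t=1: input=5 -> V=17
t=2: input=2 -> V=17
t=3: input=1 -> V=14
t=4: input=1 -> V=12
t=5: input=2 -> V=14
t=6: input=3 -> V=18
t=7: input=1 -> V=15
t=8: input=3 -> V=19
t=9: input=4 -> V=0 FIRE
t=10: input=5 -> V=15
t=11: input=2 -> V=16
t=12: input=3 -> V=20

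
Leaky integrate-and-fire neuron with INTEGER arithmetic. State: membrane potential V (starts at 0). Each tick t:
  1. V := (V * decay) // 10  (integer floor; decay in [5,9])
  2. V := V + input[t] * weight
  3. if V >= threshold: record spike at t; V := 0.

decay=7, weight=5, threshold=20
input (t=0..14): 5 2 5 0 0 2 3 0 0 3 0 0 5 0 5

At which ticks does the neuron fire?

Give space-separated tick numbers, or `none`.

Answer: 0 2 6 12 14

Derivation:
t=0: input=5 -> V=0 FIRE
t=1: input=2 -> V=10
t=2: input=5 -> V=0 FIRE
t=3: input=0 -> V=0
t=4: input=0 -> V=0
t=5: input=2 -> V=10
t=6: input=3 -> V=0 FIRE
t=7: input=0 -> V=0
t=8: input=0 -> V=0
t=9: input=3 -> V=15
t=10: input=0 -> V=10
t=11: input=0 -> V=7
t=12: input=5 -> V=0 FIRE
t=13: input=0 -> V=0
t=14: input=5 -> V=0 FIRE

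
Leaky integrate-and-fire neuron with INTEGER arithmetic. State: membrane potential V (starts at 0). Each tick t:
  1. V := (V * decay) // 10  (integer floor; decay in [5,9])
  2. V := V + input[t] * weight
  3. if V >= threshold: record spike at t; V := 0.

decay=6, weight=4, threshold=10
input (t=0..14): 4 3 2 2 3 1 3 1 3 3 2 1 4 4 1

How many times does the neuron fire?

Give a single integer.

Answer: 9

Derivation:
t=0: input=4 -> V=0 FIRE
t=1: input=3 -> V=0 FIRE
t=2: input=2 -> V=8
t=3: input=2 -> V=0 FIRE
t=4: input=3 -> V=0 FIRE
t=5: input=1 -> V=4
t=6: input=3 -> V=0 FIRE
t=7: input=1 -> V=4
t=8: input=3 -> V=0 FIRE
t=9: input=3 -> V=0 FIRE
t=10: input=2 -> V=8
t=11: input=1 -> V=8
t=12: input=4 -> V=0 FIRE
t=13: input=4 -> V=0 FIRE
t=14: input=1 -> V=4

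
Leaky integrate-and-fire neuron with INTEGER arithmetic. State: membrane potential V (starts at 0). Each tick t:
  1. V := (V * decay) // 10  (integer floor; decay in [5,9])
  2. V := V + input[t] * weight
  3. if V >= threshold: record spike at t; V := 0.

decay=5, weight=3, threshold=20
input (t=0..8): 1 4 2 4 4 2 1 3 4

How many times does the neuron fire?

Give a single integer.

t=0: input=1 -> V=3
t=1: input=4 -> V=13
t=2: input=2 -> V=12
t=3: input=4 -> V=18
t=4: input=4 -> V=0 FIRE
t=5: input=2 -> V=6
t=6: input=1 -> V=6
t=7: input=3 -> V=12
t=8: input=4 -> V=18

Answer: 1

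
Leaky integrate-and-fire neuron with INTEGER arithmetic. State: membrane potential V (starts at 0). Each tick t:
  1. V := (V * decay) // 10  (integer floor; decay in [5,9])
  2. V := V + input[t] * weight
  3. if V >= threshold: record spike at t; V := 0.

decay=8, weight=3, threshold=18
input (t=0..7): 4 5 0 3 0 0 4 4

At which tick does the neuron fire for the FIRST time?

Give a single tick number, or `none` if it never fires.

t=0: input=4 -> V=12
t=1: input=5 -> V=0 FIRE
t=2: input=0 -> V=0
t=3: input=3 -> V=9
t=4: input=0 -> V=7
t=5: input=0 -> V=5
t=6: input=4 -> V=16
t=7: input=4 -> V=0 FIRE

Answer: 1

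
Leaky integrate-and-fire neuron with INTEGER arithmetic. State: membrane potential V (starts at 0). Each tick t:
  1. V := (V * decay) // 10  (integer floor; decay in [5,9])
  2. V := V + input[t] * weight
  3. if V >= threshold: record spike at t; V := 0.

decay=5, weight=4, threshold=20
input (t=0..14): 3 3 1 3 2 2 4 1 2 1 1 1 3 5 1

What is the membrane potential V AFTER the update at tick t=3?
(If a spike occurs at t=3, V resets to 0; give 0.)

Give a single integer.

Answer: 18

Derivation:
t=0: input=3 -> V=12
t=1: input=3 -> V=18
t=2: input=1 -> V=13
t=3: input=3 -> V=18
t=4: input=2 -> V=17
t=5: input=2 -> V=16
t=6: input=4 -> V=0 FIRE
t=7: input=1 -> V=4
t=8: input=2 -> V=10
t=9: input=1 -> V=9
t=10: input=1 -> V=8
t=11: input=1 -> V=8
t=12: input=3 -> V=16
t=13: input=5 -> V=0 FIRE
t=14: input=1 -> V=4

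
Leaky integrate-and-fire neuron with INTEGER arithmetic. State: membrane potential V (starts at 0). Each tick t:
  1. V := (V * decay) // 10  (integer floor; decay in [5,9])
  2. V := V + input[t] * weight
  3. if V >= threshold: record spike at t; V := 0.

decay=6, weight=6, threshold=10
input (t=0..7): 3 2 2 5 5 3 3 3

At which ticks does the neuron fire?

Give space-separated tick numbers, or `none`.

t=0: input=3 -> V=0 FIRE
t=1: input=2 -> V=0 FIRE
t=2: input=2 -> V=0 FIRE
t=3: input=5 -> V=0 FIRE
t=4: input=5 -> V=0 FIRE
t=5: input=3 -> V=0 FIRE
t=6: input=3 -> V=0 FIRE
t=7: input=3 -> V=0 FIRE

Answer: 0 1 2 3 4 5 6 7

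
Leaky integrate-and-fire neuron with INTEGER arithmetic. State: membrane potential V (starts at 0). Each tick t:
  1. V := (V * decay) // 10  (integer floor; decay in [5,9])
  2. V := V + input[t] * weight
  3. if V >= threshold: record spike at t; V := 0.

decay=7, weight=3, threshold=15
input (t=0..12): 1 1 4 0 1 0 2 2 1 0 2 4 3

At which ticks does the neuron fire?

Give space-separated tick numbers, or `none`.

Answer: 2 11

Derivation:
t=0: input=1 -> V=3
t=1: input=1 -> V=5
t=2: input=4 -> V=0 FIRE
t=3: input=0 -> V=0
t=4: input=1 -> V=3
t=5: input=0 -> V=2
t=6: input=2 -> V=7
t=7: input=2 -> V=10
t=8: input=1 -> V=10
t=9: input=0 -> V=7
t=10: input=2 -> V=10
t=11: input=4 -> V=0 FIRE
t=12: input=3 -> V=9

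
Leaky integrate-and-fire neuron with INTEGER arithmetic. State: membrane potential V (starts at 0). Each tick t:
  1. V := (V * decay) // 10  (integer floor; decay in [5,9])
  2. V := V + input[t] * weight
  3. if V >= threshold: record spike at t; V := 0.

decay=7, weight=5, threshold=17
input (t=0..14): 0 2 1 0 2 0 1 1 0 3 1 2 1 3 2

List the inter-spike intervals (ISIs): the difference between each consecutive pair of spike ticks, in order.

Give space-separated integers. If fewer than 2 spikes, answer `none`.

t=0: input=0 -> V=0
t=1: input=2 -> V=10
t=2: input=1 -> V=12
t=3: input=0 -> V=8
t=4: input=2 -> V=15
t=5: input=0 -> V=10
t=6: input=1 -> V=12
t=7: input=1 -> V=13
t=8: input=0 -> V=9
t=9: input=3 -> V=0 FIRE
t=10: input=1 -> V=5
t=11: input=2 -> V=13
t=12: input=1 -> V=14
t=13: input=3 -> V=0 FIRE
t=14: input=2 -> V=10

Answer: 4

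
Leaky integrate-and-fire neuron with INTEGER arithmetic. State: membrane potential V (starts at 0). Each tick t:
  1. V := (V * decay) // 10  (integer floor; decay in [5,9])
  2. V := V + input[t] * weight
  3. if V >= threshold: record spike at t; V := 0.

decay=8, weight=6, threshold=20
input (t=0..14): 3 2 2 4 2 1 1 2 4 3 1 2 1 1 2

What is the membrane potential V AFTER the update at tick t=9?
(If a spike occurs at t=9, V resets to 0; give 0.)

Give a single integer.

Answer: 18

Derivation:
t=0: input=3 -> V=18
t=1: input=2 -> V=0 FIRE
t=2: input=2 -> V=12
t=3: input=4 -> V=0 FIRE
t=4: input=2 -> V=12
t=5: input=1 -> V=15
t=6: input=1 -> V=18
t=7: input=2 -> V=0 FIRE
t=8: input=4 -> V=0 FIRE
t=9: input=3 -> V=18
t=10: input=1 -> V=0 FIRE
t=11: input=2 -> V=12
t=12: input=1 -> V=15
t=13: input=1 -> V=18
t=14: input=2 -> V=0 FIRE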